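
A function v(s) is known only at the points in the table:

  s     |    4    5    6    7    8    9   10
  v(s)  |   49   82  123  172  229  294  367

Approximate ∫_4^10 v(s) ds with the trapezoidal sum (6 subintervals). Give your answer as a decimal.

Δs = 1.
T_6 = (1/2)·[49 + 2·82 + 2·123 + 2·172 + 2·229 + 2·294 + 367] = 1108.

1108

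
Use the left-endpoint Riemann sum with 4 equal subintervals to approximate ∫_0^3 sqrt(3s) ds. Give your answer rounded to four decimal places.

4.6645

Δs = (3 − 0)/4 = 0.75.
Left endpoints: 0, 0.75, 1.5, 2.25.
f(0) ≈ 0.0000, f(0.75) ≈ 1.5000, f(1.5) ≈ 2.1213, f(2.25) ≈ 2.5981.
Sum = Δs · [f(0) + f(0.75) + f(1.5) + f(2.25)].
Sum ≈ 4.6645.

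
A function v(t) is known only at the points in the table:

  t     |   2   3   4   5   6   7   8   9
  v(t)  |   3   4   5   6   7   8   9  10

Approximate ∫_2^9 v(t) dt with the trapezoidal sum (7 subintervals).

Δt = 1.
T_7 = (1/2)·[3 + 2·4 + 2·5 + 2·6 + 2·7 + 2·8 + 2·9 + 10] = 45.5.

45.5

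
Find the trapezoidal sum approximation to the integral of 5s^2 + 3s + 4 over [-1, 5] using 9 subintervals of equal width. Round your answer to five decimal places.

272.22222

Δs = (5 − (-1))/9 = 2/3.
f(-1) = 6, f(-1/3) = 32/9, f(1/3) = 50/9, f(1) = 12, f(5/3) = 206/9, f(7/3) = 344/9, f(3) = 58, f(11/3) = 740/9, f(13/3) = 998/9, f(5) = 144.
T_9 = (Δs/2)·[f(s_0) + 2f(s_1) + ... + 2f(s_{8}) + f(s_9)].
Sum ≈ 272.22222.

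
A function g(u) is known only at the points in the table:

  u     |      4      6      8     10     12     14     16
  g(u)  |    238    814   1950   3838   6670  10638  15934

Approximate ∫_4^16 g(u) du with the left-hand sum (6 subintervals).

48296

Δu = 2.
Sum = 2·[238 + 814 + 1950 + 3838 + 6670 + 10638] = 48296.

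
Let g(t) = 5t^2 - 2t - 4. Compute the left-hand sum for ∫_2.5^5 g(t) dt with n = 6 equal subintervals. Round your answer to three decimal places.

135.414

Δt = (5 − 2.5)/6 = 5/12.
Left endpoints: 2.5, 35/12, 10/3, 3.75, 25/6, 55/12.
g(2.5) = 22.25, g(35/12) = 4709/144, g(10/3) = 404/9, g(3.75) = 58.8125, g(25/6) = 2681/36, g(55/12) = 13229/144.
Sum = Δt · [g(2.5) + g(35/12) + g(10/3) + ...].
Sum ≈ 135.414.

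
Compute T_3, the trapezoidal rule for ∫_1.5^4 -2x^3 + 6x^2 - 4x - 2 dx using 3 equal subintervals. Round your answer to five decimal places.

Δx = (4 − 1.5)/3 = 5/6.
f(1.5) = -1.25, f(7/3) = -110/27, f(19/6) = -1945/108, f(4) = -50.
T_3 = (Δx/2)·[f(x_0) + 2f(x_1) + 2f(x_2) + f(x_3)].
Sum ≈ -39.75694.

-39.75694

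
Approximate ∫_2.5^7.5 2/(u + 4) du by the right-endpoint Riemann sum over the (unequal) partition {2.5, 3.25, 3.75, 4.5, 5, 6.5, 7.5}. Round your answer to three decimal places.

1.083

Subinterval widths: 0.75, 0.5, 0.75, 0.5, 1.5, 1.
Right endpoints: 3.25, 3.75, 4.5, 5, 6.5, 7.5.
f(3.25) = 8/29, f(3.75) = 8/31, f(4.5) = 4/17, f(5) = 2/9, f(6.5) = 4/21, f(7.5) = 4/23.
Sum = Σ Δu_i · f(u_i).
Sum ≈ 1.083.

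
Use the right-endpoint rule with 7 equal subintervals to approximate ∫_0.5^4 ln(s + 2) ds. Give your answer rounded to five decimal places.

5.17385

Δs = (4 − 0.5)/7 = 0.5.
Right endpoints: 1, 1.5, 2, 2.5, 3, 3.5, 4.
f(1) ≈ 1.09861, f(1.5) ≈ 1.25276, f(2) ≈ 1.38629, f(2.5) ≈ 1.50408, f(3) ≈ 1.60944, f(3.5) ≈ 1.70475, f(4) ≈ 1.79176.
Sum = Δs · [f(1) + f(1.5) + f(2) + ...].
Sum ≈ 5.17385.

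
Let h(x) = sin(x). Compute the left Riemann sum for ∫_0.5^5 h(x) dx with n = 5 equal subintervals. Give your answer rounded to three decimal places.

Δx = (5 − 0.5)/5 = 0.9.
Left endpoints: 0.5, 1.4, 2.3, 3.2, 4.1.
h(0.5) ≈ 0.479, h(1.4) ≈ 0.985, h(2.3) ≈ 0.746, h(3.2) ≈ -0.058, h(4.1) ≈ -0.818.
Sum = Δx · [h(0.5) + h(1.4) + h(2.3) + h(3.2) + h(4.1)].
Sum ≈ 1.201.

1.201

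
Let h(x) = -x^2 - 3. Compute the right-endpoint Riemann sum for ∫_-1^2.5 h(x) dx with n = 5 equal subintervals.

-18.165

Δx = (2.5 − (-1))/5 = 0.7.
Right endpoints: -0.3, 0.4, 1.1, 1.8, 2.5.
h(-0.3) = -3.09, h(0.4) = -3.16, h(1.1) = -4.21, h(1.8) = -6.24, h(2.5) = -9.25.
Sum = Δx · [h(-0.3) + h(0.4) + h(1.1) + h(1.8) + h(2.5)].
Sum = -18.165.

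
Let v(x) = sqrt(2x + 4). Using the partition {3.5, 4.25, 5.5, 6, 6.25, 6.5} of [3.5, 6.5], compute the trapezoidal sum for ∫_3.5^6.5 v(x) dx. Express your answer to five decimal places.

Subinterval widths: 0.75, 1.25, 0.5, 0.25, 0.25.
v(3.5) ≈ 3.31662, v(4.25) ≈ 3.53553, v(5.5) ≈ 3.87298, v(6) ≈ 4.00000, v(6.25) ≈ 4.06202, v(6.5) ≈ 4.12311.
On each subinterval the trapezoid contributes (Δx_i/2)·[v(x_{i-1}) + v(x_i)].
Sum ≈ 11.19902.

11.19902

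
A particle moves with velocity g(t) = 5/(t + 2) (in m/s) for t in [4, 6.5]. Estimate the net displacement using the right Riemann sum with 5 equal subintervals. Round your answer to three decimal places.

Δt = (6.5 − 4)/5 = 0.5.
Right endpoints: 4.5, 5, 5.5, 6, 6.5.
g(4.5) = 10/13, g(5) = 5/7, g(5.5) = 2/3, g(6) = 0.625, g(6.5) = 10/17.
Sum = Δt · [g(4.5) + g(5) + g(5.5) + g(6) + g(6.5)].
Sum ≈ 1.682.

1.682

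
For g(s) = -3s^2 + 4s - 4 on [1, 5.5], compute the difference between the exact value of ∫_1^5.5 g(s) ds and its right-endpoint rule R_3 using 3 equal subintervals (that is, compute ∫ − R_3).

Exact integral: ∫_1^5.5 g(s) ds = -124.875.
R_3 = -182.25.
Error = -124.875 − (-182.25) = 57.375.

57.375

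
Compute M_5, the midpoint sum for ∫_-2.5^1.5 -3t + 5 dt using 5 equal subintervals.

Δt = (1.5 − (-2.5))/5 = 0.8.
Midpoints: -2.1, -1.3, -0.5, 0.3, 1.1.
f(-2.1) = 11.3, f(-1.3) = 8.9, f(-0.5) = 6.5, f(0.3) = 4.1, f(1.1) = 1.7.
Sum = Δt · [f(-2.1) + f(-1.3) + f(-0.5) + f(0.3) + f(1.1)].
Sum = 26.

26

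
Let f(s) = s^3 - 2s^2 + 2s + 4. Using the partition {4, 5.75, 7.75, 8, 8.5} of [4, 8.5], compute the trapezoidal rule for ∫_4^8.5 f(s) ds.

Subinterval widths: 1.75, 2, 0.25, 0.5.
f(4) = 44, f(5.75) = 139.484375, f(7.75) = 364.859375, f(8) = 404, f(8.5) = 490.625.
On each subinterval the trapezoid contributes (Δs_i/2)·[f(s_{i-1}) + f(s_i)].
Sum = 984.65625.

984.65625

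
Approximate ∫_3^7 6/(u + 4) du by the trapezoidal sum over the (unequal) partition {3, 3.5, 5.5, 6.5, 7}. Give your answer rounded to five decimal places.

2.72659

Subinterval widths: 0.5, 2, 1, 0.5.
f(3) = 6/7, f(3.5) = 0.8, f(5.5) = 12/19, f(6.5) = 4/7, f(7) = 6/11.
On each subinterval the trapezoid contributes (Δu_i/2)·[f(u_{i-1}) + f(u_i)].
Sum ≈ 2.72659.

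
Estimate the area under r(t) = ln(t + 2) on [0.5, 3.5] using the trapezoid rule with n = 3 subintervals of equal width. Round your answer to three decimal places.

Δt = (3.5 − 0.5)/3 = 1.
r(0.5) ≈ 0.916, r(1.5) ≈ 1.253, r(2.5) ≈ 1.504, r(3.5) ≈ 1.705.
T_3 = (Δt/2)·[r(t_0) + 2r(t_1) + 2r(t_2) + r(t_3)].
Sum ≈ 4.067.

4.067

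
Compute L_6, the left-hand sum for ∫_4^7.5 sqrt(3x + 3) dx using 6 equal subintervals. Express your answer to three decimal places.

15.360

Δx = (7.5 − 4)/6 = 7/12.
Left endpoints: 4, 55/12, 31/6, 5.75, 19/3, 83/12.
f(4) ≈ 3.873, f(55/12) ≈ 4.093, f(31/6) ≈ 4.301, f(5.75) ≈ 4.500, f(19/3) ≈ 4.690, f(83/12) ≈ 4.873.
Sum = Δx · [f(4) + f(55/12) + f(31/6) + ...].
Sum ≈ 15.360.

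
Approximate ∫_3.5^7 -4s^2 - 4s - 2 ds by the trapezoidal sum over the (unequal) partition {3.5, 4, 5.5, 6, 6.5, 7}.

-483.25

Subinterval widths: 0.5, 1.5, 0.5, 0.5, 0.5.
f(3.5) = -65, f(4) = -82, f(5.5) = -145, f(6) = -170, f(6.5) = -197, f(7) = -226.
On each subinterval the trapezoid contributes (Δs_i/2)·[f(s_{i-1}) + f(s_i)].
Sum = -483.25.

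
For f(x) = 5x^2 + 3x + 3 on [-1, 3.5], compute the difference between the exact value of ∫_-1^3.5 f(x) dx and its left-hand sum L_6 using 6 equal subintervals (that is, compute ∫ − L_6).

24.046875

Exact integral: ∫_-1^3.5 f(x) dx = 103.5.
L_6 = 79.453125.
Error = 103.5 − 79.453125 = 24.046875.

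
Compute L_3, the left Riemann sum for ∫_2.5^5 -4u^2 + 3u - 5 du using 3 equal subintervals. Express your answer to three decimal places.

-103.241

Δu = (5 − 2.5)/3 = 5/6.
Left endpoints: 2.5, 10/3, 25/6.
f(2.5) = -22.5, f(10/3) = -355/9, f(25/6) = -1115/18.
Sum = Δu · [f(2.5) + f(10/3) + f(25/6)].
Sum ≈ -103.241.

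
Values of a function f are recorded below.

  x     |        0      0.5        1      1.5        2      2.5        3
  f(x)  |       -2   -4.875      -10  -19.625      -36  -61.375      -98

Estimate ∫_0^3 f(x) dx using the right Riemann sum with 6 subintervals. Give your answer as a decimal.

Δx = 0.5.
Sum = 0.5·[(-4.875) + (-10) + (-19.625) + (-36) + (-61.375) + (-98)] = -114.9375.

-114.9375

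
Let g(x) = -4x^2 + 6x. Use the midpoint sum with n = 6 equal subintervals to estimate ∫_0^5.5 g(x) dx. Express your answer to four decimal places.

Δx = (5.5 − 0)/6 = 11/12.
Midpoints: 11/24, 1.375, 55/24, 77/24, 4.125, 121/24.
g(11/24) = 275/144, g(1.375) = 0.6875, g(55/24) = -1045/144, g(77/24) = -3157/144, g(4.125) = -43.3125, g(121/24) = -10285/144.
Sum = Δx · [g(11/24) + g(1.375) + g(55/24) + ...].
Sum ≈ -129.5428.

-129.5428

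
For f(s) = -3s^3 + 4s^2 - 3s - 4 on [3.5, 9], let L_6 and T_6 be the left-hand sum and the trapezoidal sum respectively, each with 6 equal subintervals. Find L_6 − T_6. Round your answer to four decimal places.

824.9427

L_6 ≈ -3233.797888.
T_6 ≈ -4058.740596.
L_6 − T_6 ≈ 824.9427.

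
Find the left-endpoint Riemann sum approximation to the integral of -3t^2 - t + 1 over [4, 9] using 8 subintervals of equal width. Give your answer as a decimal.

Δt = (9 − 4)/8 = 0.625.
Left endpoints: 4, 4.625, 5.25, 5.875, 6.5, 7.125, 7.75, 8.375.
f(4) = -51, f(4.625) = -67.796875, f(5.25) = -86.9375, f(5.875) = -108.421875, f(6.5) = -132.25, f(7.125) = -158.421875, f(7.75) = -186.9375, f(8.375) = -217.796875.
Sum = Δt · [f(4) + f(4.625) + f(5.25) + ...].
Sum = -630.9765625.

-630.9765625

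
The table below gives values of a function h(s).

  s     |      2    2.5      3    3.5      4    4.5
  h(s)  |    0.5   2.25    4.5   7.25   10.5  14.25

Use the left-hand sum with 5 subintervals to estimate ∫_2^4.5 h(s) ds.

12.5

Δs = 0.5.
Sum = 0.5·[0.5 + 2.25 + 4.5 + 7.25 + 10.5] = 12.5.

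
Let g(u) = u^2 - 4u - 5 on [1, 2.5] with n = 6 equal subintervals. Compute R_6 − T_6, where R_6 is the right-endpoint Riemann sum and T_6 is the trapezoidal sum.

R_6 = -13.203125.
T_6 = -13.109375.
R_6 − T_6 = -0.09375.

-0.09375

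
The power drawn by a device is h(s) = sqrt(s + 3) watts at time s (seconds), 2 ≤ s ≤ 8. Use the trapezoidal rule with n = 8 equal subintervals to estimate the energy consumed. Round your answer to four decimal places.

16.8649

Δs = (8 − 2)/8 = 0.75.
h(2) ≈ 2.2361, h(2.75) ≈ 2.3979, h(3.5) ≈ 2.5495, h(4.25) ≈ 2.6926, h(5) ≈ 2.8284, h(5.75) ≈ 2.9580, h(6.5) ≈ 3.0822, h(7.25) ≈ 3.2016, h(8) ≈ 3.3166.
T_8 = (Δs/2)·[h(s_0) + 2h(s_1) + ... + 2h(s_{7}) + h(s_8)].
Sum ≈ 16.8649.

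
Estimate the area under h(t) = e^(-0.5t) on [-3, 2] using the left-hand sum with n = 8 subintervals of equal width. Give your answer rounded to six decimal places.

Δt = (2 − (-3))/8 = 0.625.
Left endpoints: -3, -2.375, -1.75, -1.125, -0.5, 0.125, 0.75, 1.375.
h(-3) ≈ 4.481689, h(-2.375) ≈ 3.278874, h(-1.75) ≈ 2.398875, h(-1.125) ≈ 1.755055, h(-0.5) ≈ 1.284025, h(0.125) ≈ 0.939413, h(0.75) ≈ 0.687289, h(1.375) ≈ 0.502832.
Sum = Δt · [h(-3) + h(-2.375) + h(-1.75) + ...].
Sum ≈ 9.580033.

9.580033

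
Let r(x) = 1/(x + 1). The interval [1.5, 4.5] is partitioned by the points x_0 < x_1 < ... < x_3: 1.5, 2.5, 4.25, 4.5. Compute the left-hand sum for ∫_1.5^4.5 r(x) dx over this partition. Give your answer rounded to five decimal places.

0.94762

Subinterval widths: 1, 1.75, 0.25.
Left endpoints: 1.5, 2.5, 4.25.
r(1.5) = 0.4, r(2.5) = 2/7, r(4.25) = 4/21.
Sum = Σ Δx_i · r(x_i).
Sum ≈ 0.94762.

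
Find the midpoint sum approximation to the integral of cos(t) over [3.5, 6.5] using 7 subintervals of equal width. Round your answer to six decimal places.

0.570257

Δt = (6.5 − 3.5)/7 = 3/7.
Midpoints: 26/7, 29/7, 32/7, 5, 38/7, 41/7, 44/7.
f(26/7) ≈ -0.840445, f(29/7) ≈ -0.539238, f(32/7) ≈ -0.140494, f(5) ≈ 0.283662, f(38/7) ≈ 0.656510, f(41/7) ≈ 0.910608, f(44/7) ≈ 0.999997.
Sum = Δt · [f(26/7) + f(29/7) + f(32/7) + ...].
Sum ≈ 0.570257.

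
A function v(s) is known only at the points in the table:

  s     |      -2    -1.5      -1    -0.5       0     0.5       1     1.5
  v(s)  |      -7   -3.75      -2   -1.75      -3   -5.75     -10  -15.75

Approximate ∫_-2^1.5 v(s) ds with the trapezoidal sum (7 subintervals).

Δs = 0.5.
T_7 = (0.5/2)·[(-7) + 2·(-3.75) + 2·(-2) + 2·(-1.75) + 2·(-3) + 2·(-5.75) + 2·(-10) + (-15.75)] = -18.8125.

-18.8125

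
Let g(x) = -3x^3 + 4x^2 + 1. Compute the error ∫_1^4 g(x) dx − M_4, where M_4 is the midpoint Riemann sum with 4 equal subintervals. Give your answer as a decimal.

-2.6015625

Exact integral: ∫_1^4 g(x) dx = -104.25.
M_4 = -101.6484375.
Error = -104.25 − (-101.6484375) = -2.6015625.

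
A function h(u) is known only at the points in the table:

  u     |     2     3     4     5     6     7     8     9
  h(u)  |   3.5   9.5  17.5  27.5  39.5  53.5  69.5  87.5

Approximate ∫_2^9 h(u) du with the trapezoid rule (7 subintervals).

Δu = 1.
T_7 = (1/2)·[3.5 + 2·9.5 + 2·17.5 + 2·27.5 + 2·39.5 + 2·53.5 + 2·69.5 + 87.5] = 262.5.

262.5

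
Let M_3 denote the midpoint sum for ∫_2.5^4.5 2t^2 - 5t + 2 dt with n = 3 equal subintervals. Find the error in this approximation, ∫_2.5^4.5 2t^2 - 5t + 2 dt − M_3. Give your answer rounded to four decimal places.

0.1481

Exact integral: ∫_2.5^4.5 f(t) dt ≈ 19.333333.
M_3 ≈ 19.185185.
Error ≈ 19.333333 − 19.185185 ≈ 0.1481.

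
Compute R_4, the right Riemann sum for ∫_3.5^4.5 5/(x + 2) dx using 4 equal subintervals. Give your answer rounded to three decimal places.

0.818

Δx = (4.5 − 3.5)/4 = 0.25.
Right endpoints: 3.75, 4, 4.25, 4.5.
f(3.75) = 20/23, f(4) = 5/6, f(4.25) = 0.8, f(4.5) = 10/13.
Sum = Δx · [f(3.75) + f(4) + f(4.25) + f(4.5)].
Sum ≈ 0.818.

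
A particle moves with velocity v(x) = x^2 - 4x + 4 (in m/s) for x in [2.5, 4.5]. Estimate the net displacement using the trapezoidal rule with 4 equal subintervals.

Δx = (4.5 − 2.5)/4 = 0.5.
v(2.5) = 0.25, v(3) = 1, v(3.5) = 2.25, v(4) = 4, v(4.5) = 6.25.
T_4 = (Δx/2)·[v(x_0) + 2v(x_1) + 2v(x_2) + 2v(x_3) + v(x_4)].
Sum = 5.25.

5.25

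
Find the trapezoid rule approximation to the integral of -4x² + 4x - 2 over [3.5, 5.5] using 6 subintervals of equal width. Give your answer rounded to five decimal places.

Δx = (5.5 − 3.5)/6 = 1/3.
f(3.5) = -37, f(23/6) = -409/9, f(25/6) = -493/9, f(4.5) = -65, f(29/6) = -685/9, f(31/6) = -793/9, f(5.5) = -101.
T_6 = (Δx/2)·[f(x_0) + 2f(x_1) + ... + 2f(x_{5}) + f(x_6)].
Sum ≈ -132.81481.

-132.81481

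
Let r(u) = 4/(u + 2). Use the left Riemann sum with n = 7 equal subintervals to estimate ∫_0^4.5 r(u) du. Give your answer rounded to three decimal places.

5.191

Δu = (4.5 − 0)/7 = 9/14.
Left endpoints: 0, 9/14, 9/7, 27/14, 18/7, 45/14, 27/7.
r(0) = 2, r(9/14) = 56/37, r(9/7) = 28/23, r(27/14) = 56/55, r(18/7) = 0.875, r(45/14) = 56/73, r(27/7) = 28/41.
Sum = Δu · [r(0) + r(9/14) + r(9/7) + ...].
Sum ≈ 5.191.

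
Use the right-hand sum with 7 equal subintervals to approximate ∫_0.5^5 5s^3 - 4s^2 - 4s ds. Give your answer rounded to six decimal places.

739.802296

Δs = (5 − 0.5)/7 = 9/14.
Right endpoints: 8/7, 25/14, 17/7, 43/14, 26/7, 61/14, 5.
f(8/7) = -800/343, f(25/14) = 23525/2744, f(17/7) = 13141/343, f(43/14) = 260279/2744, f(26/7) = 63856/343, f(61/14) = 878705/2744, f(5) = 505.
Sum = Δs · [f(8/7) + f(25/14) + f(17/7) + ...].
Sum ≈ 739.802296.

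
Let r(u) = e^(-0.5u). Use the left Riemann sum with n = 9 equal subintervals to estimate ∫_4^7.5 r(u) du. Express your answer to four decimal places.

0.2461

Δu = (7.5 − 4)/9 = 7/18.
Left endpoints: 4, 79/18, 43/9, 31/6, 50/9, 107/18, 19/3, 121/18, 64/9.
r(4) ≈ 0.1353, r(79/18) ≈ 0.1114, r(43/9) ≈ 0.0917, r(31/6) ≈ 0.0755, r(50/9) ≈ 0.0622, r(107/18) ≈ 0.0512, r(19/3) ≈ 0.0421, r(121/18) ≈ 0.0347, r(64/9) ≈ 0.0286.
Sum = Δu · [r(4) + r(79/18) + r(43/9) + ...].
Sum ≈ 0.2461.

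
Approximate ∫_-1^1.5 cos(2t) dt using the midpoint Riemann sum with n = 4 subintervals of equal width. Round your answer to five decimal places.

0.56103

Δt = (1.5 − (-1))/4 = 0.625.
Midpoints: -0.6875, -0.0625, 0.5625, 1.1875.
f(-0.6875) ≈ 0.19455, f(-0.0625) ≈ 0.99220, f(0.5625) ≈ 0.43118, f(1.1875) ≈ -0.72028.
Sum = Δt · [f(-0.6875) + f(-0.0625) + f(0.5625) + f(1.1875)].
Sum ≈ 0.56103.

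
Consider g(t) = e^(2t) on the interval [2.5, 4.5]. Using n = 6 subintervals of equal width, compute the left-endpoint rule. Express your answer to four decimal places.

Δt = (4.5 − 2.5)/6 = 1/3.
Left endpoints: 2.5, 17/6, 19/6, 3.5, 23/6, 25/6.
g(2.5) ≈ 148.4132, g(17/6) ≈ 289.0694, g(19/6) ≈ 563.0302, g(3.5) ≈ 1096.6332, g(23/6) ≈ 2135.9497, g(25/6) ≈ 4160.2620.
Sum = Δt · [g(2.5) + g(17/6) + g(19/6) + ...].
Sum ≈ 2797.7859.

2797.7859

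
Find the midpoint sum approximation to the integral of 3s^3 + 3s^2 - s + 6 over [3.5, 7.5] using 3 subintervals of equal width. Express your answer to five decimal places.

Δs = (7.5 − 3.5)/3 = 4/3.
Midpoints: 25/6, 5.5, 41/6.
f(25/6) = 19507/72, f(5.5) = 590.375, f(41/6) = 78947/72.
Sum = Δs · [f(25/6) + f(5.5) + f(41/6)].
Sum ≈ 2610.38889.

2610.38889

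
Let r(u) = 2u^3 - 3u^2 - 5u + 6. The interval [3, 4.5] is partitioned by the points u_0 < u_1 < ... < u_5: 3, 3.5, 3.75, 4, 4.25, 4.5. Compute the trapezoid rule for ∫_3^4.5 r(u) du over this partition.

81.84375

Subinterval widths: 0.5, 0.25, 0.25, 0.25, 0.25.
r(3) = 18, r(3.5) = 37.5, r(3.75) = 50.53125, r(4) = 66, r(4.25) = 84.09375, r(4.5) = 105.
On each subinterval the trapezoid contributes (Δu_i/2)·[r(u_{i-1}) + r(u_i)].
Sum = 81.84375.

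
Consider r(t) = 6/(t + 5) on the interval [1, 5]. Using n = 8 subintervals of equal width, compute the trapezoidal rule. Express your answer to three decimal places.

Δt = (5 − 1)/8 = 0.5.
r(1) = 1, r(1.5) = 12/13, r(2) = 6/7, r(2.5) = 0.8, r(3) = 0.75, r(3.5) = 12/17, r(4) = 2/3, r(4.5) = 12/19, r(5) = 0.6.
T_8 = (Δt/2)·[r(t_0) + 2r(t_1) + ... + 2r(t_{7}) + r(t_8)].
Sum ≈ 3.067.

3.067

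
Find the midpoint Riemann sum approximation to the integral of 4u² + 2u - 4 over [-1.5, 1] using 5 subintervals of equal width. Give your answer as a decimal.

-5.625

Δu = (1 − (-1.5))/5 = 0.5.
Midpoints: -1.25, -0.75, -0.25, 0.25, 0.75.
f(-1.25) = -0.25, f(-0.75) = -3.25, f(-0.25) = -4.25, f(0.25) = -3.25, f(0.75) = -0.25.
Sum = Δu · [f(-1.25) + f(-0.75) + f(-0.25) + f(0.25) + f(0.75)].
Sum = -5.625.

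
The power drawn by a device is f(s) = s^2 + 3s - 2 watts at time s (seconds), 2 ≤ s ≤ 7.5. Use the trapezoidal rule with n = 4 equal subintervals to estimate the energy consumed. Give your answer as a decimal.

207.06640625

Δs = (7.5 − 2)/4 = 1.375.
f(2) = 8, f(3.375) = 19.515625, f(4.75) = 34.8125, f(6.125) = 53.890625, f(7.5) = 76.75.
T_4 = (Δs/2)·[f(s_0) + 2f(s_1) + 2f(s_2) + 2f(s_3) + f(s_4)].
Sum = 207.06640625.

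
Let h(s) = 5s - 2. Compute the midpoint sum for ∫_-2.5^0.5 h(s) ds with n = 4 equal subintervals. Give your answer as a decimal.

Δs = (0.5 − (-2.5))/4 = 0.75.
Midpoints: -2.125, -1.375, -0.625, 0.125.
h(-2.125) = -12.625, h(-1.375) = -8.875, h(-0.625) = -5.125, h(0.125) = -1.375.
Sum = Δs · [h(-2.125) + h(-1.375) + h(-0.625) + h(0.125)].
Sum = -21.

-21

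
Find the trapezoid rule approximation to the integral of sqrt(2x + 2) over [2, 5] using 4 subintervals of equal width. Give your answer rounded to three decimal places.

Δx = (5 − 2)/4 = 0.75.
f(2) ≈ 2.449, f(2.75) ≈ 2.739, f(3.5) ≈ 3.000, f(4.25) ≈ 3.240, f(5) ≈ 3.464.
T_4 = (Δx/2)·[f(x_0) + 2f(x_1) + 2f(x_2) + 2f(x_3) + f(x_4)].
Sum ≈ 8.952.

8.952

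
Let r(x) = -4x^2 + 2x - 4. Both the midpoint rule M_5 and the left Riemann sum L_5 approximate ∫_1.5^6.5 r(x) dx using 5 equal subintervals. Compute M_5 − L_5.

-70

M_5 = -340.
L_5 = -270.
M_5 − L_5 = -70.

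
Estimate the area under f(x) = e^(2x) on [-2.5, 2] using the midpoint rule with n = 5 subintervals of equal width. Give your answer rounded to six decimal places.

23.931549

Δx = (2 − (-2.5))/5 = 0.9.
Midpoints: -2.05, -1.15, -0.25, 0.65, 1.55.
f(-2.05) ≈ 0.016573, f(-1.15) ≈ 0.100259, f(-0.25) ≈ 0.606531, f(0.65) ≈ 3.669297, f(1.55) ≈ 22.197951.
Sum = Δx · [f(-2.05) + f(-1.15) + f(-0.25) + f(0.65) + f(1.55)].
Sum ≈ 23.931549.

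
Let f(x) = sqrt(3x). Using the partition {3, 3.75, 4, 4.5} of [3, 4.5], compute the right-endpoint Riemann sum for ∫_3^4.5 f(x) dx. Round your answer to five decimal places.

5.21872

Subinterval widths: 0.75, 0.25, 0.5.
Right endpoints: 3.75, 4, 4.5.
f(3.75) ≈ 3.35410, f(4) ≈ 3.46410, f(4.5) ≈ 3.67423.
Sum = Σ Δx_i · f(x_i).
Sum ≈ 5.21872.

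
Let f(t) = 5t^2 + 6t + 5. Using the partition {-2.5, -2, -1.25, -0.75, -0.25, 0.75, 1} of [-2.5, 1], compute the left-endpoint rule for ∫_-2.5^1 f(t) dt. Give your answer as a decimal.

Subinterval widths: 0.5, 0.75, 0.5, 0.5, 1, 0.25.
Left endpoints: -2.5, -2, -1.25, -0.75, -0.25, 0.75.
f(-2.5) = 21.25, f(-2) = 13, f(-1.25) = 5.3125, f(-0.75) = 3.3125, f(-0.25) = 3.8125, f(0.75) = 12.3125.
Sum = Σ Δt_i · f(t_i).
Sum = 31.578125.

31.578125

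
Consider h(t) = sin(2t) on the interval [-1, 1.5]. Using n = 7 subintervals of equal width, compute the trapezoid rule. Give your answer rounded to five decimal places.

Δt = (1.5 − (-1))/7 = 5/14.
h(-1) ≈ -0.90930, h(-9/14) ≈ -0.95964, h(-2/7) ≈ -0.54083, h(1/14) ≈ 0.14237, h(3/7) ≈ 0.75598, h(11/14) ≈ 1.00000, h(8/7) ≈ 0.75515, h(1.5) ≈ 0.14112.
T_7 = (Δt/2)·[h(t_0) + 2h(t_1) + ... + 2h(t_{6}) + h(t_7)].
Sum ≈ 0.27462.

0.27462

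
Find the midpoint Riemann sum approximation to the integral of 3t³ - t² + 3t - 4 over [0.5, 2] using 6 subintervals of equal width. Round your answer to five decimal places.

Δt = (2 − 0.5)/6 = 0.25.
Midpoints: 0.625, 0.875, 1.125, 1.375, 1.625, 1.875.
f(0.625) = -913/512, f(0.875) = -67/512, f(1.125) = 1219/512, f(1.375) = 3089/512, f(1.625) = 5687/512, f(1.875) = 9157/512.
Sum = Δt · [f(0.625) + f(0.875) + f(1.125) + ...].
Sum ≈ 8.87305.

8.87305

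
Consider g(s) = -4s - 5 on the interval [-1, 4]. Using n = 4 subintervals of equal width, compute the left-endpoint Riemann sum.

Δs = (4 − (-1))/4 = 1.25.
Left endpoints: -1, 0.25, 1.5, 2.75.
g(-1) = -1, g(0.25) = -6, g(1.5) = -11, g(2.75) = -16.
Sum = Δs · [g(-1) + g(0.25) + g(1.5) + g(2.75)].
Sum = -42.5.

-42.5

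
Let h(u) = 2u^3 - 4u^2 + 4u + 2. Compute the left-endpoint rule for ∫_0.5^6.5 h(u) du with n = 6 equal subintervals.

Δu = (6.5 − 0.5)/6 = 1.
Left endpoints: 0.5, 1.5, 2.5, 3.5, 4.5, 5.5.
h(0.5) = 3.25, h(1.5) = 5.75, h(2.5) = 18.25, h(3.5) = 52.75, h(4.5) = 121.25, h(5.5) = 235.75.
Sum = Δu · [h(0.5) + h(1.5) + h(2.5) + ...].
Sum = 437.

437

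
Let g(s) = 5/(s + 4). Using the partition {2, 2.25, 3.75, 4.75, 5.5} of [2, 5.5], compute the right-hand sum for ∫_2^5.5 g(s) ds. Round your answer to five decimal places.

2.13391

Subinterval widths: 0.25, 1.5, 1, 0.75.
Right endpoints: 2.25, 3.75, 4.75, 5.5.
g(2.25) = 0.8, g(3.75) = 20/31, g(4.75) = 4/7, g(5.5) = 10/19.
Sum = Σ Δs_i · g(s_i).
Sum ≈ 2.13391.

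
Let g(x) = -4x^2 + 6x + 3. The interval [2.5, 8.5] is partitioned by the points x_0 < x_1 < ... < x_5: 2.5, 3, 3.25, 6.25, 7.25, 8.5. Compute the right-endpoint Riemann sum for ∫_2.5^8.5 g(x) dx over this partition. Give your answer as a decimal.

-817.1875

Subinterval widths: 0.5, 0.25, 3, 1, 1.25.
Right endpoints: 3, 3.25, 6.25, 7.25, 8.5.
g(3) = -15, g(3.25) = -19.75, g(6.25) = -115.75, g(7.25) = -163.75, g(8.5) = -235.
Sum = Σ Δx_i · g(x_i).
Sum = -817.1875.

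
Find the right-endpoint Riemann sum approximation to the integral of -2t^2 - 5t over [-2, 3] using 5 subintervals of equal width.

-55

Δt = (3 − (-2))/5 = 1.
Right endpoints: -1, 0, 1, 2, 3.
f(-1) = 3, f(0) = 0, f(1) = -7, f(2) = -18, f(3) = -33.
Sum = Δt · [f(-1) + f(0) + f(1) + f(2) + f(3)].
Sum = -55.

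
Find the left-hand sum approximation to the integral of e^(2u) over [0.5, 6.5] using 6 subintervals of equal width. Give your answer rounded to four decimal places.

Δu = (6.5 − 0.5)/6 = 1.
Left endpoints: 0.5, 1.5, 2.5, 3.5, 4.5, 5.5.
f(0.5) ≈ 2.7183, f(1.5) ≈ 20.0855, f(2.5) ≈ 148.4132, f(3.5) ≈ 1096.6332, f(4.5) ≈ 8103.0839, f(5.5) ≈ 59874.1417.
Sum = Δu · [f(0.5) + f(1.5) + f(2.5) + ...].
Sum ≈ 69245.0758.

69245.0758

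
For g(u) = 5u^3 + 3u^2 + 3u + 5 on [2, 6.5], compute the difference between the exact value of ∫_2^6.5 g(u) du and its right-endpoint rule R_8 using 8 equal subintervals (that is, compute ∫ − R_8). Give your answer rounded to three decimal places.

Exact integral: ∫_2^6.5 g(u) du = 2557.828125.
R_8 ≈ 2984.67993.
Error ≈ 2557.828125 − 2984.67993 ≈ -426.852.

-426.852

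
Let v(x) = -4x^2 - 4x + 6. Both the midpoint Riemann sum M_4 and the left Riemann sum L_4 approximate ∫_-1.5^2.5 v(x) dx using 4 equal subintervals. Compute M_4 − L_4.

M_4 = -8.
L_4 = 4.
M_4 − L_4 = -12.

-12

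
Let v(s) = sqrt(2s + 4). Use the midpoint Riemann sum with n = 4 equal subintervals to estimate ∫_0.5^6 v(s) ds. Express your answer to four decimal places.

Δs = (6 − 0.5)/4 = 1.375.
Midpoints: 1.1875, 2.5625, 3.9375, 5.3125.
v(1.1875) ≈ 2.5249, v(2.5625) ≈ 3.0208, v(3.9375) ≈ 3.4460, v(5.3125) ≈ 3.8243.
Sum = Δs · [v(1.1875) + v(2.5625) + v(3.9375) + v(5.3125)].
Sum ≈ 17.6219.

17.6219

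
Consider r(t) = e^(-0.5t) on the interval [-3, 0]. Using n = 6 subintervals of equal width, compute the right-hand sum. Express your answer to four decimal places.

6.1292

Δt = (0 − (-3))/6 = 0.5.
Right endpoints: -2.5, -2, -1.5, -1, -0.5, 0.
r(-2.5) ≈ 3.4903, r(-2) ≈ 2.7183, r(-1.5) ≈ 2.1170, r(-1) ≈ 1.6487, r(-0.5) ≈ 1.2840, r(0) ≈ 1.0000.
Sum = Δt · [r(-2.5) + r(-2) + r(-1.5) + ...].
Sum ≈ 6.1292.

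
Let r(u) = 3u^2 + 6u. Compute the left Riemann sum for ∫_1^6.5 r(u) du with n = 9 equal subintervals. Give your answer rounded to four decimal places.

Δu = (6.5 − 1)/9 = 11/18.
Left endpoints: 1, 29/18, 20/9, 17/6, 31/9, 73/18, 14/3, 95/18, 53/9.
r(1) = 9, r(29/18) = 1885/108, r(20/9) = 760/27, r(17/6) = 493/12, r(31/9) = 1519/27, r(73/18) = 7957/108, r(14/3) = 280/3, r(95/18) = 12445/108, r(53/9) = 3763/27.
Sum = Δu · [r(1) + r(29/18) + r(20/9) + ...].
Sum ≈ 350.5062.

350.5062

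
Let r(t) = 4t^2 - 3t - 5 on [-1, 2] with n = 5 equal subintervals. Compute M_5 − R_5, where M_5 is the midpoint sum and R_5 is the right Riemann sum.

-1.98

M_5 = -7.86.
R_5 = -5.88.
M_5 − R_5 = -1.98.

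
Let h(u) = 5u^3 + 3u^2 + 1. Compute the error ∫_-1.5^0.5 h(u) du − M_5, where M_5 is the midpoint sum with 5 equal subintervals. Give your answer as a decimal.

-0.12

Exact integral: ∫_-1.5^0.5 h(u) du = -0.75.
M_5 = -0.63.
Error = -0.75 − (-0.63) = -0.12.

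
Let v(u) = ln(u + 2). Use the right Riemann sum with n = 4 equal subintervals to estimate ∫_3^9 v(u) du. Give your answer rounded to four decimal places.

Δu = (9 − 3)/4 = 1.5.
Right endpoints: 4.5, 6, 7.5, 9.
v(4.5) ≈ 1.8718, v(6) ≈ 2.0794, v(7.5) ≈ 2.2513, v(9) ≈ 2.3979.
Sum = Δu · [v(4.5) + v(6) + v(7.5) + v(9)].
Sum ≈ 12.9006.

12.9006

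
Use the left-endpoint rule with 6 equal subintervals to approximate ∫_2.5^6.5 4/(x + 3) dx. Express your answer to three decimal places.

2.291

Δx = (6.5 − 2.5)/6 = 2/3.
Left endpoints: 2.5, 19/6, 23/6, 4.5, 31/6, 35/6.
f(2.5) = 8/11, f(19/6) = 24/37, f(23/6) = 24/41, f(4.5) = 8/15, f(31/6) = 24/49, f(35/6) = 24/53.
Sum = Δx · [f(2.5) + f(19/6) + f(23/6) + ...].
Sum ≈ 2.291.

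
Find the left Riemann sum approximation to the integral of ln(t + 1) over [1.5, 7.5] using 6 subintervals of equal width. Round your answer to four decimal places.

Δt = (7.5 − 1.5)/6 = 1.
Left endpoints: 1.5, 2.5, 3.5, 4.5, 5.5, 6.5.
f(1.5) ≈ 0.9163, f(2.5) ≈ 1.2528, f(3.5) ≈ 1.5041, f(4.5) ≈ 1.7047, f(5.5) ≈ 1.8718, f(6.5) ≈ 2.0149.
Sum = Δt · [f(1.5) + f(2.5) + f(3.5) + ...].
Sum ≈ 9.2646.

9.2646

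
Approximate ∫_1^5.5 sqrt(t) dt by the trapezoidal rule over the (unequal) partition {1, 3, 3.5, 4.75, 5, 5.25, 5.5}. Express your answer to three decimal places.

Subinterval widths: 2, 0.5, 1.25, 0.25, 0.25, 0.25.
f(1) ≈ 1.000, f(3) ≈ 1.732, f(3.5) ≈ 1.871, f(4.75) ≈ 2.179, f(5) ≈ 2.236, f(5.25) ≈ 2.291, f(5.5) ≈ 2.345.
On each subinterval the trapezoid contributes (Δt_i/2)·[f(t_{i-1}) + f(t_i)].
Sum ≈ 7.862.

7.862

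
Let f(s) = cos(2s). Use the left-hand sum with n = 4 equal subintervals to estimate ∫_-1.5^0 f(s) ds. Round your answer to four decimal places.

Δs = (0 − (-1.5))/4 = 0.375.
Left endpoints: -1.5, -1.125, -0.75, -0.375.
f(-1.5) ≈ -0.9900, f(-1.125) ≈ -0.6282, f(-0.75) ≈ 0.0707, f(-0.375) ≈ 0.7317.
Sum = Δs · [f(-1.5) + f(-1.125) + f(-0.75) + f(-0.375)].
Sum ≈ -0.3059.

-0.3059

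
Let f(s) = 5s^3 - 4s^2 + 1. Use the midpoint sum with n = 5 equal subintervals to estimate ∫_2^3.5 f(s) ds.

Δs = (3.5 − 2)/5 = 0.3.
Midpoints: 2.15, 2.45, 2.75, 3.05, 3.35.
f(2.15) = 32.201875, f(2.45) = 50.520625, f(2.75) = 74.734375, f(3.05) = 105.653125, f(3.35) = 144.086875.
Sum = Δs · [f(2.15) + f(2.45) + f(2.75) + f(3.05) + f(3.35)].
Sum = 122.1590625.

122.1590625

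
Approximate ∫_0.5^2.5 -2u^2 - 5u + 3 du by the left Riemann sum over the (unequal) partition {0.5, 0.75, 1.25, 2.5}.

-8.90625

Subinterval widths: 0.25, 0.5, 1.25.
Left endpoints: 0.5, 0.75, 1.25.
f(0.5) = 0, f(0.75) = -1.875, f(1.25) = -6.375.
Sum = Σ Δu_i · f(u_i).
Sum = -8.90625.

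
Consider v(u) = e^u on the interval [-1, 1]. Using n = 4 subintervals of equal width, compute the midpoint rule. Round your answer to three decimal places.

2.326

Δu = (1 − (-1))/4 = 0.5.
Midpoints: -0.75, -0.25, 0.25, 0.75.
v(-0.75) ≈ 0.472, v(-0.25) ≈ 0.779, v(0.25) ≈ 1.284, v(0.75) ≈ 2.117.
Sum = Δu · [v(-0.75) + v(-0.25) + v(0.25) + v(0.75)].
Sum ≈ 2.326.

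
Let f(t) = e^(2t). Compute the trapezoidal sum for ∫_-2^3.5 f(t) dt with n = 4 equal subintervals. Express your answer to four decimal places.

856.8991

Δt = (3.5 − (-2))/4 = 1.375.
f(-2) ≈ 0.0183, f(-0.625) ≈ 0.2865, f(0.75) ≈ 4.4817, f(2.125) ≈ 70.1054, f(3.5) ≈ 1096.6332.
T_4 = (Δt/2)·[f(t_0) + 2f(t_1) + 2f(t_2) + 2f(t_3) + f(t_4)].
Sum ≈ 856.8991.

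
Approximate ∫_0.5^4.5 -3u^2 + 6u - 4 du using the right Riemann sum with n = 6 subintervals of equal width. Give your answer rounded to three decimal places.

-59.889

Δu = (4.5 − 0.5)/6 = 2/3.
Right endpoints: 7/6, 11/6, 2.5, 19/6, 23/6, 4.5.
f(7/6) = -13/12, f(11/6) = -37/12, f(2.5) = -7.75, f(19/6) = -181/12, f(23/6) = -301/12, f(4.5) = -37.75.
Sum = Δu · [f(7/6) + f(11/6) + f(2.5) + ...].
Sum ≈ -59.889.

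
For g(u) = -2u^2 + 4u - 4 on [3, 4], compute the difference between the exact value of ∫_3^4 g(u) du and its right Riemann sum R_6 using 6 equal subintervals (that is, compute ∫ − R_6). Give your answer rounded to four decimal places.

0.8426

Exact integral: ∫_3^4 g(u) du ≈ -14.666667.
R_6 ≈ -15.509259.
Error ≈ -14.666667 − (-15.509259) ≈ 0.8426.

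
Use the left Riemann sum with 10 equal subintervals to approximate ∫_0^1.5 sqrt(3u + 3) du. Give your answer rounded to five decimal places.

Δu = (1.5 − 0)/10 = 0.15.
Left endpoints: 0, 0.15, 0.3, 0.45, 0.6, 0.75, 0.9, 1.05, 1.2, 1.35.
f(0) ≈ 1.73205, f(0.15) ≈ 1.85742, f(0.3) ≈ 1.97484, f(0.45) ≈ 2.08567, f(0.6) ≈ 2.19089, f(0.75) ≈ 2.29129, f(0.9) ≈ 2.38747, f(1.05) ≈ 2.47992, f(1.2) ≈ 2.56905, f(1.35) ≈ 2.65518.
Sum = Δu · [f(0) + f(0.15) + f(0.3) + ...].
Sum ≈ 3.33357.

3.33357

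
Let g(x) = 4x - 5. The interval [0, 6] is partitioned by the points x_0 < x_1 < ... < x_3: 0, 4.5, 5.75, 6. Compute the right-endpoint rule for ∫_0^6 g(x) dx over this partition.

85.75

Subinterval widths: 4.5, 1.25, 0.25.
Right endpoints: 4.5, 5.75, 6.
g(4.5) = 13, g(5.75) = 18, g(6) = 19.
Sum = Σ Δx_i · g(x_i).
Sum = 85.75.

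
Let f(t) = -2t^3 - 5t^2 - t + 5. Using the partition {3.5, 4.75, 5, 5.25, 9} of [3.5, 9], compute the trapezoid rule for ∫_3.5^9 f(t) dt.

-4785.4296875

Subinterval widths: 1.25, 0.25, 0.25, 3.75.
f(3.5) = -145.5, f(4.75) = -326.90625, f(5) = -375, f(5.25) = -427.46875, f(9) = -1867.
On each subinterval the trapezoid contributes (Δt_i/2)·[f(t_{i-1}) + f(t_i)].
Sum = -4785.4296875.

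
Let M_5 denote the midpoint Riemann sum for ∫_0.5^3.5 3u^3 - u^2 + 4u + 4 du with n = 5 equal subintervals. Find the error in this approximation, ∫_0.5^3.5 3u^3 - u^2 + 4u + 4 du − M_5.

1.53

Exact integral: ∫_0.5^3.5 f(u) du = 134.25.
M_5 = 132.72.
Error = 134.25 − 132.72 = 1.53.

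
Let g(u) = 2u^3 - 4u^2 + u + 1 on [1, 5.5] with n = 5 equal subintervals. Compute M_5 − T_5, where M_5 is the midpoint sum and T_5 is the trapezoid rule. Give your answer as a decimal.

M_5 = 250.948125.
T_5 = 265.0725.
M_5 − T_5 = -14.124375.

-14.124375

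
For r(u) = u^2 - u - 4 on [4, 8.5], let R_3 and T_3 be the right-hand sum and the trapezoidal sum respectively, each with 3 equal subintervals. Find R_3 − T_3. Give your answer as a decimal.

R_3 = 177.75.
T_3 = 138.9375.
R_3 − T_3 = 38.8125.

38.8125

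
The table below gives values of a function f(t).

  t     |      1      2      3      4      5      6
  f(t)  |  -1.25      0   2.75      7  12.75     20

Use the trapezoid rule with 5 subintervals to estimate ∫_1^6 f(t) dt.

Δt = 1.
T_5 = (1/2)·[(-1.25) + 2·0 + 2·2.75 + 2·7 + 2·12.75 + 20] = 31.875.

31.875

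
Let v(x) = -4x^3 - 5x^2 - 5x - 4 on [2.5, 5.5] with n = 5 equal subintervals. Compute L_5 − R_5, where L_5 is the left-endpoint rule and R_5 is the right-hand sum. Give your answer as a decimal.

L_5 = -987.39.
R_5 = -1430.19.
L_5 − R_5 = 442.8.

442.8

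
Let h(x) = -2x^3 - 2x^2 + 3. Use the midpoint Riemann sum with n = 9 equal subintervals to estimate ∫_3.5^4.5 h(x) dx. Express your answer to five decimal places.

-159.13992

Δx = (4.5 − 3.5)/9 = 1/9.
Midpoints: 32/9, 11/3, 34/9, 35/9, 4, 37/9, 38/9, 13/3, 40/9.
h(32/9) = -81781/729, h(11/3) = -3307/27, h(34/9) = -97229/729, h(35/9) = -105613/729, h(4) = -157, h(37/9) = -123761/729, h(38/9) = -133549/729, h(13/3) = -5327/27, h(40/9) = -154613/729.
Sum = Δx · [h(32/9) + h(11/3) + h(34/9) + ...].
Sum ≈ -159.13992.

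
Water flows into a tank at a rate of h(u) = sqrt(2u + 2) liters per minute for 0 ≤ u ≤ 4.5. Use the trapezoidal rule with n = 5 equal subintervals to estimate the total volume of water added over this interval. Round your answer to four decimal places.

Δu = (4.5 − 0)/5 = 0.9.
h(0) ≈ 1.4142, h(0.9) ≈ 1.9494, h(1.8) ≈ 2.3664, h(2.7) ≈ 2.7203, h(3.6) ≈ 3.0332, h(4.5) ≈ 3.3166.
T_5 = (Δu/2)·[h(u_0) + 2h(u_1) + ... + 2h(u_{4}) + h(u_5)].
Sum ≈ 11.1912.

11.1912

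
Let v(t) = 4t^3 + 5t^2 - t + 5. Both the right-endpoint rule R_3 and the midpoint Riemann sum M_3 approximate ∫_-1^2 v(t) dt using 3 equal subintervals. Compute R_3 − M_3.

R_3 = 73.
M_3 = 40.75.
R_3 − M_3 = 32.25.

32.25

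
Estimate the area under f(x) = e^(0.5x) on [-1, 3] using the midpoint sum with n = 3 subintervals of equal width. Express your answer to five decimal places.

Δx = (3 − (-1))/3 = 4/3.
Midpoints: -1/3, 1, 7/3.
f(-1/3) ≈ 0.84648, f(1) ≈ 1.64872, f(7/3) ≈ 3.21127.
Sum = Δx · [f(-1/3) + f(1) + f(7/3)].
Sum ≈ 7.60863.

7.60863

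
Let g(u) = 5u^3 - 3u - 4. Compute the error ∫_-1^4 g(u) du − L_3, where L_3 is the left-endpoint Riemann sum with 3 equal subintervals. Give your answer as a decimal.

206.25

Exact integral: ∫_-1^4 g(u) du = 276.25.
L_3 = 70.
Error = 276.25 − 70 = 206.25.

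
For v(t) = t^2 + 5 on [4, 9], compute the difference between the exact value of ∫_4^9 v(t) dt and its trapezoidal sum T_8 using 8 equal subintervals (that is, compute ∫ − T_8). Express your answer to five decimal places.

-0.32552

Exact integral: ∫_4^9 v(t) dt ≈ 246.6666667.
T_8 = 246.9921875.
Error ≈ 246.6666667 − 246.9921875 ≈ -0.32552.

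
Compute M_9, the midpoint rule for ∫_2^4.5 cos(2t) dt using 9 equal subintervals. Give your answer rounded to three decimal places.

Δt = (4.5 − 2)/9 = 5/18.
Midpoints: 77/36, 29/12, 97/36, 107/36, 3.25, 127/36, 137/36, 49/12, 157/36.
f(77/36) ≈ -0.421, f(29/12) ≈ 0.121, f(97/36) ≈ 0.626, f(107/36) ≈ 0.943, f(3.25) ≈ 0.977, f(127/36) ≈ 0.716, f(137/36) ≈ 0.240, f(49/12) ≈ -0.308, f(157/36) ≈ -0.763.
Sum = Δt · [f(77/36) + f(29/12) + f(97/36) + ...].
Sum ≈ 0.592.

0.592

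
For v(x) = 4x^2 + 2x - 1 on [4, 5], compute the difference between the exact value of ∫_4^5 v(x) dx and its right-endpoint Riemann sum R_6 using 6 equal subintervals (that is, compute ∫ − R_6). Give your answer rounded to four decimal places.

Exact integral: ∫_4^5 v(x) dx ≈ 89.333333.
R_6 ≈ 92.518519.
Error ≈ 89.333333 − 92.518519 ≈ -3.1852.

-3.1852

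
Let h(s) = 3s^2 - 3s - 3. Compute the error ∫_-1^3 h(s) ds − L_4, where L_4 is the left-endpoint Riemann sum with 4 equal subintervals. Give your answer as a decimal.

Exact integral: ∫_-1^3 h(s) ds = 4.
L_4 = 0.
Error = 4 − 0 = 4.

4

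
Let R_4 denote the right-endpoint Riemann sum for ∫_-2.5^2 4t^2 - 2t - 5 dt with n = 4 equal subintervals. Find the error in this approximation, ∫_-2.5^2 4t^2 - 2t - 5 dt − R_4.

6.328125

Exact integral: ∫_-2.5^2 f(t) dt = 11.25.
R_4 = 4.921875.
Error = 11.25 − 4.921875 = 6.328125.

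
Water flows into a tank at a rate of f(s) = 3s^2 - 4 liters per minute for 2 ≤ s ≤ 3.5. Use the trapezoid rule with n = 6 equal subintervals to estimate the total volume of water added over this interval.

28.921875

Δs = (3.5 − 2)/6 = 0.25.
f(2) = 8, f(2.25) = 11.1875, f(2.5) = 14.75, f(2.75) = 18.6875, f(3) = 23, f(3.25) = 27.6875, f(3.5) = 32.75.
T_6 = (Δs/2)·[f(s_0) + 2f(s_1) + ... + 2f(s_{5}) + f(s_6)].
Sum = 28.921875.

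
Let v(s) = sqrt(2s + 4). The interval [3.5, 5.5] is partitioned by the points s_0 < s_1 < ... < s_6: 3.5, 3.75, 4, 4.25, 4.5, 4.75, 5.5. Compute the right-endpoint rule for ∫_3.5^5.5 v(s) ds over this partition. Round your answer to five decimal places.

Subinterval widths: 0.25, 0.25, 0.25, 0.25, 0.25, 0.75.
Right endpoints: 3.75, 4, 4.25, 4.5, 4.75, 5.5.
v(3.75) ≈ 3.39116, v(4) ≈ 3.46410, v(4.25) ≈ 3.53553, v(4.5) ≈ 3.60555, v(4.75) ≈ 3.67423, v(5.5) ≈ 3.87298.
Sum = Σ Δs_i · v(s_i).
Sum ≈ 7.32238.

7.32238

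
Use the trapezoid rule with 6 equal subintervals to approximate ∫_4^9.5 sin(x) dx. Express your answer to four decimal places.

0.3191

Δx = (9.5 − 4)/6 = 11/12.
f(4) ≈ -0.7568, f(59/12) ≈ -0.9792, f(35/6) ≈ -0.4348, f(6.75) ≈ 0.4500, f(23/3) ≈ 0.9825, f(103/12) ≈ 0.7456, f(9.5) ≈ -0.0752.
T_6 = (Δx/2)·[f(x_0) + 2f(x_1) + ... + 2f(x_{5}) + f(x_6)].
Sum ≈ 0.3191.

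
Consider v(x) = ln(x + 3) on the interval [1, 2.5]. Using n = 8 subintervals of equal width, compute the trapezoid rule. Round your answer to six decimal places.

2.330737

Δx = (2.5 − 1)/8 = 0.1875.
v(1) ≈ 1.386294, v(1.1875) ≈ 1.432104, v(1.375) ≈ 1.475907, v(1.5625) ≈ 1.517871, v(1.75) ≈ 1.558145, v(1.9375) ≈ 1.596859, v(2.125) ≈ 1.634131, v(2.3125) ≈ 1.670063, v(2.5) ≈ 1.704748.
T_8 = (Δx/2)·[v(x_0) + 2v(x_1) + ... + 2v(x_{7}) + v(x_8)].
Sum ≈ 2.330737.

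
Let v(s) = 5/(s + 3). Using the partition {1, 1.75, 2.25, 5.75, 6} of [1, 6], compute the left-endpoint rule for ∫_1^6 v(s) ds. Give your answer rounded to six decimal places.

4.940006

Subinterval widths: 0.75, 0.5, 3.5, 0.25.
Left endpoints: 1, 1.75, 2.25, 5.75.
v(1) = 1.25, v(1.75) = 20/19, v(2.25) = 20/21, v(5.75) = 4/7.
Sum = Σ Δs_i · v(s_i).
Sum ≈ 4.940006.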